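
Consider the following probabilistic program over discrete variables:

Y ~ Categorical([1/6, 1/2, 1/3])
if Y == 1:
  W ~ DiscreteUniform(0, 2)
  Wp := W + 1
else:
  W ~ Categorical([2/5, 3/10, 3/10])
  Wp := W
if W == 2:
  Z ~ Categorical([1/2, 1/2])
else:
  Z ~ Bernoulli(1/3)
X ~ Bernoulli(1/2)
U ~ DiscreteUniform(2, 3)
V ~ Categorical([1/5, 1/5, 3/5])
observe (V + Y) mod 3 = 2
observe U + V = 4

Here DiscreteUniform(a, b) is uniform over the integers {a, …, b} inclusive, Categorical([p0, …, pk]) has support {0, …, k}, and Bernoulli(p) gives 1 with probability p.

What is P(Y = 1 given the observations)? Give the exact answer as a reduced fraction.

Enumerate traces; 24 have nonzero weight after conditioning:
  (Y=0, W=0, Z=0, X=0, U=2, V=2) weight 1/150
  (Y=0, W=0, Z=0, X=1, U=2, V=2) weight 1/150
  (Y=0, W=0, Z=1, X=0, U=2, V=2) weight 1/300
  (Y=0, W=0, Z=1, X=1, U=2, V=2) weight 1/300
  (Y=0, W=1, Z=0, X=0, U=2, V=2) weight 1/200
  (Y=0, W=1, Z=0, X=1, U=2, V=2) weight 1/200
  (Y=0, W=1, Z=1, X=0, U=2, V=2) weight 1/400
  (Y=0, W=1, Z=1, X=1, U=2, V=2) weight 1/400
  (Y=1, W=0, Z=0, X=0, U=3, V=1) weight 1/180
  … 15 more
Group by Y:
  weight(Y=0) = 1/20
  weight(Y=1) = 1/20
Total weight = 1/20 + 1/20 = 1/10
P(Y=0 | obs) = 1/20 / 1/10 = 1/2
P(Y=1 | obs) = 1/20 / 1/10 = 1/2

P(Y = 1 | obs) = 1/2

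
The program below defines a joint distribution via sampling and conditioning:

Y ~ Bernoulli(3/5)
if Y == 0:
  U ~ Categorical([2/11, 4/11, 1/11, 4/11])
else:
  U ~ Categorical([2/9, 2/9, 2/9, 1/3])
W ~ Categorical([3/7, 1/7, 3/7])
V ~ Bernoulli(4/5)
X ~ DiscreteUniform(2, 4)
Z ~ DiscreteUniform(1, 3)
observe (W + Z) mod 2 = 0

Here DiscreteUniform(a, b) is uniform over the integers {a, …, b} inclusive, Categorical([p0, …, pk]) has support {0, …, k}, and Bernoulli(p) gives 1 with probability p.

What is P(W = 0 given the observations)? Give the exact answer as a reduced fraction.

P(W = 0 | obs) = 3/8

Enumerate traces; 192 have nonzero weight after conditioning:
  (Y=0, U=0, W=0, V=0, X=2, Z=2) weight 4/5775
  (Y=0, U=0, W=0, V=0, X=3, Z=2) weight 4/5775
  (Y=0, U=0, W=0, V=0, X=4, Z=2) weight 4/5775
  (Y=0, U=0, W=0, V=1, X=2, Z=2) weight 16/5775
  (Y=0, U=0, W=0, V=1, X=3, Z=2) weight 16/5775
  (Y=0, U=0, W=0, V=1, X=4, Z=2) weight 16/5775
  (Y=0, U=0, W=1, V=0, X=2, Z=1) weight 4/17325
  (Y=0, U=0, W=1, V=0, X=2, Z=3) weight 4/17325
  (Y=0, U=0, W=2, V=0, X=2, Z=2) weight 4/5775
  … 183 more
Group by W:
  weight(W=0) = 1/7
  weight(W=1) = 2/21
  weight(W=2) = 1/7
Total weight = 1/7 + 2/21 + 1/7 = 8/21
P(W=0 | obs) = 1/7 / 8/21 = 3/8
P(W=1 | obs) = 2/21 / 8/21 = 1/4
P(W=2 | obs) = 1/7 / 8/21 = 3/8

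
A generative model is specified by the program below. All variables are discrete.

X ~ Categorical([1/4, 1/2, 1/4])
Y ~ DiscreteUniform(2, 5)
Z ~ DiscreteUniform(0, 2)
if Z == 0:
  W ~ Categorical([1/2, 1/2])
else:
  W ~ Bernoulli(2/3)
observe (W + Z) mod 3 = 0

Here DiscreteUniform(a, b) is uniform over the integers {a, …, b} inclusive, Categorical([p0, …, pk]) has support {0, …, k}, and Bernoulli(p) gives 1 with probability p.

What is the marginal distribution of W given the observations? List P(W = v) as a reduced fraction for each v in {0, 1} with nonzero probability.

Enumerate traces; 24 have nonzero weight after conditioning:
  (X=0, Y=2, Z=0, W=0) weight 1/96
  (X=0, Y=2, Z=2, W=1) weight 1/72
  (X=0, Y=3, Z=0, W=0) weight 1/96
  (X=0, Y=3, Z=2, W=1) weight 1/72
  (X=0, Y=4, Z=0, W=0) weight 1/96
  (X=0, Y=4, Z=2, W=1) weight 1/72
  (X=0, Y=5, Z=0, W=0) weight 1/96
  (X=0, Y=5, Z=2, W=1) weight 1/72
  … 16 more
Group by W:
  weight(W=0) = 1/6
  weight(W=1) = 2/9
Total weight = 1/6 + 2/9 = 7/18
P(W=0 | obs) = 1/6 / 7/18 = 3/7
P(W=1 | obs) = 2/9 / 7/18 = 4/7

P(W=0) = 3/7, P(W=1) = 4/7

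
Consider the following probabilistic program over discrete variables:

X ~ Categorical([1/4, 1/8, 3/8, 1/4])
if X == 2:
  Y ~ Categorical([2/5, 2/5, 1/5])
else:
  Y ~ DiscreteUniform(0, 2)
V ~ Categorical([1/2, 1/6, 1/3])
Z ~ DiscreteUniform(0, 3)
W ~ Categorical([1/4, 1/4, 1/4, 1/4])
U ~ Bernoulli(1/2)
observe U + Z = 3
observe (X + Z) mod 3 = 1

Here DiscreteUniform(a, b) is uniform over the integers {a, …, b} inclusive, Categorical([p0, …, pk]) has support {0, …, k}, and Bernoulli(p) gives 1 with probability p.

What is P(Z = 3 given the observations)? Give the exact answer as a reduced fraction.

Enumerate traces; 72 have nonzero weight after conditioning:
  (X=1, Y=0, V=0, Z=3, W=0, U=0) weight 1/1536
  (X=1, Y=0, V=0, Z=3, W=1, U=0) weight 1/1536
  (X=1, Y=0, V=0, Z=3, W=2, U=0) weight 1/1536
  (X=1, Y=0, V=0, Z=3, W=3, U=0) weight 1/1536
  (X=1, Y=0, V=1, Z=3, W=0, U=0) weight 1/4608
  (X=1, Y=0, V=1, Z=3, W=1, U=0) weight 1/4608
  (X=1, Y=0, V=1, Z=3, W=2, U=0) weight 1/4608
  (X=1, Y=0, V=1, Z=3, W=3, U=0) weight 1/4608
  (X=2, Y=0, V=0, Z=2, W=0, U=1) weight 3/1280
  … 63 more
Group by Z:
  weight(Z=2) = 3/64
  weight(Z=3) = 1/64
Total weight = 3/64 + 1/64 = 1/16
P(Z=2 | obs) = 3/64 / 1/16 = 3/4
P(Z=3 | obs) = 1/64 / 1/16 = 1/4

P(Z = 3 | obs) = 1/4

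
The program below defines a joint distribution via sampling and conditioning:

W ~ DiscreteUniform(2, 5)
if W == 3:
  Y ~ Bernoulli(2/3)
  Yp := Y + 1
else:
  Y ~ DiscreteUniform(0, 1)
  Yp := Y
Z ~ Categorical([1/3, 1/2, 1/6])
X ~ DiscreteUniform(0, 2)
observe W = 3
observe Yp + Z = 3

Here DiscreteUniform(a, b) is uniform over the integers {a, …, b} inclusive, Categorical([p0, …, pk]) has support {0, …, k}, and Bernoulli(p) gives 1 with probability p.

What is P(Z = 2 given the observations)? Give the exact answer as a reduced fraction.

P(Z = 2 | obs) = 1/7

Enumerate traces; 6 have nonzero weight after conditioning:
  (W=3, Y=0, Z=2, X=0) weight 1/216
  (W=3, Y=0, Z=2, X=1) weight 1/216
  (W=3, Y=0, Z=2, X=2) weight 1/216
  (W=3, Y=1, Z=1, X=0) weight 1/36
  (W=3, Y=1, Z=1, X=1) weight 1/36
  (W=3, Y=1, Z=1, X=2) weight 1/36
Group by Z:
  weight(Z=1) = 1/12
  weight(Z=2) = 1/72
Total weight = 1/12 + 1/72 = 7/72
P(Z=1 | obs) = 1/12 / 7/72 = 6/7
P(Z=2 | obs) = 1/72 / 7/72 = 1/7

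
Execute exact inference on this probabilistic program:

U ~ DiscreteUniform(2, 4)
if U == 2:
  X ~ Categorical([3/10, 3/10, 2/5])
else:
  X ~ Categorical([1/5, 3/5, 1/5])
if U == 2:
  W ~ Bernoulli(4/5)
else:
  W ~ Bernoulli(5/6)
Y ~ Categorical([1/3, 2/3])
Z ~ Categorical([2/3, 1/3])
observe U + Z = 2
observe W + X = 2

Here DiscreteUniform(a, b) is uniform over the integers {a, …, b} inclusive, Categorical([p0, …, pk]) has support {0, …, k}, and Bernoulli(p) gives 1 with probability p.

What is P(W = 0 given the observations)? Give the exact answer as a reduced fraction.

P(W = 0 | obs) = 1/4

Enumerate traces; 4 have nonzero weight after conditioning:
  (U=2, X=1, W=1, Y=0, Z=0) weight 4/225
  (U=2, X=1, W=1, Y=1, Z=0) weight 8/225
  (U=2, X=2, W=0, Y=0, Z=0) weight 4/675
  (U=2, X=2, W=0, Y=1, Z=0) weight 8/675
Group by W:
  weight(W=0) = 4/225
  weight(W=1) = 4/75
Total weight = 4/225 + 4/75 = 16/225
P(W=0 | obs) = 4/225 / 16/225 = 1/4
P(W=1 | obs) = 4/75 / 16/225 = 3/4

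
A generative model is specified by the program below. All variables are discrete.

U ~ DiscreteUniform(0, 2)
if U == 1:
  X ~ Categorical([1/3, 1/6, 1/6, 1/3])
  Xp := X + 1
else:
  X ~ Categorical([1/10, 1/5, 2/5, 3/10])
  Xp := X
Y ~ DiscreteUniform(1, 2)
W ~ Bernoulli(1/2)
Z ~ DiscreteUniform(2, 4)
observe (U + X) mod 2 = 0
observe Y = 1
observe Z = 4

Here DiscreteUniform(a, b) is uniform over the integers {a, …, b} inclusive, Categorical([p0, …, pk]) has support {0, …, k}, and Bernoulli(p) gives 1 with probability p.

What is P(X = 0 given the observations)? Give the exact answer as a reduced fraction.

Enumerate traces; 12 have nonzero weight after conditioning:
  (U=0, X=0, Y=1, W=0, Z=4) weight 1/360
  (U=0, X=0, Y=1, W=1, Z=4) weight 1/360
  (U=0, X=2, Y=1, W=0, Z=4) weight 1/90
  (U=0, X=2, Y=1, W=1, Z=4) weight 1/90
  (U=1, X=1, Y=1, W=0, Z=4) weight 1/216
  (U=1, X=1, Y=1, W=1, Z=4) weight 1/216
  (U=1, X=3, Y=1, W=0, Z=4) weight 1/108
  (U=1, X=3, Y=1, W=1, Z=4) weight 1/108
  … 4 more
Group by X:
  weight(X=0) = 1/90
  weight(X=1) = 1/108
  weight(X=2) = 2/45
  weight(X=3) = 1/54
Total weight = 1/90 + 1/108 + 2/45 + 1/54 = 1/12
P(X=0 | obs) = 1/90 / 1/12 = 2/15
P(X=1 | obs) = 1/108 / 1/12 = 1/9
P(X=2 | obs) = 2/45 / 1/12 = 8/15
P(X=3 | obs) = 1/54 / 1/12 = 2/9

P(X = 0 | obs) = 2/15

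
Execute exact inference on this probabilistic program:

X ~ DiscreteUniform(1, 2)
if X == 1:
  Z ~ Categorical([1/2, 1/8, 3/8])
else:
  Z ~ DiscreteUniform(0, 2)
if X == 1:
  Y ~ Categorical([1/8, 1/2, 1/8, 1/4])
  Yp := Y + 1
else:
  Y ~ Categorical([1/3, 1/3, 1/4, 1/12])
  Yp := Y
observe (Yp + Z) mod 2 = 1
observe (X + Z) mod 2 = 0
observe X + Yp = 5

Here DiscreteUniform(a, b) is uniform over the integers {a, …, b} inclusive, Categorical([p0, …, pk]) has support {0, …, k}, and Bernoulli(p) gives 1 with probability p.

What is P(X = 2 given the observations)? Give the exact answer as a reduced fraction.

P(X = 2 | obs) = 16/25

Enumerate traces; 3 have nonzero weight after conditioning:
  (X=1, Z=1, Y=3) weight 1/64
  (X=2, Z=0, Y=3) weight 1/72
  (X=2, Z=2, Y=3) weight 1/72
Group by X:
  weight(X=1) = 1/64
  weight(X=2) = 1/36
Total weight = 1/64 + 1/36 = 25/576
P(X=1 | obs) = 1/64 / 25/576 = 9/25
P(X=2 | obs) = 1/36 / 25/576 = 16/25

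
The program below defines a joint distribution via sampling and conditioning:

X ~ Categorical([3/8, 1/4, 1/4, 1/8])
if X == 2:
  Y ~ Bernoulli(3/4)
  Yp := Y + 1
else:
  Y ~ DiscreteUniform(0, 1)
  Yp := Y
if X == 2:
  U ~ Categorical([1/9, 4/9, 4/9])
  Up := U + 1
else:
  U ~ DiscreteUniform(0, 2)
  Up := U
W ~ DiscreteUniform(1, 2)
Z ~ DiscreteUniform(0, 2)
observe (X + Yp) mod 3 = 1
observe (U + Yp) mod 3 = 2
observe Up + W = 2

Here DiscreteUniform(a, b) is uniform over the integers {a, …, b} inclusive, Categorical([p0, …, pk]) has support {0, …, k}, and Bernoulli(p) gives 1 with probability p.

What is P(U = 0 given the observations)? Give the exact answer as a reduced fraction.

P(U = 0 | obs) = 1/5

Enumerate traces; 9 have nonzero weight after conditioning:
  (X=0, Y=1, U=1, W=1, Z=0) weight 1/96
  (X=0, Y=1, U=1, W=1, Z=1) weight 1/96
  (X=0, Y=1, U=1, W=1, Z=2) weight 1/96
  (X=2, Y=1, U=0, W=1, Z=0) weight 1/288
  (X=2, Y=1, U=0, W=1, Z=1) weight 1/288
  (X=2, Y=1, U=0, W=1, Z=2) weight 1/288
  (X=3, Y=1, U=1, W=1, Z=0) weight 1/288
  (X=3, Y=1, U=1, W=1, Z=1) weight 1/288
  … 1 more
Group by U:
  weight(U=0) = 1/96
  weight(U=1) = 1/24
Total weight = 1/96 + 1/24 = 5/96
P(U=0 | obs) = 1/96 / 5/96 = 1/5
P(U=1 | obs) = 1/24 / 5/96 = 4/5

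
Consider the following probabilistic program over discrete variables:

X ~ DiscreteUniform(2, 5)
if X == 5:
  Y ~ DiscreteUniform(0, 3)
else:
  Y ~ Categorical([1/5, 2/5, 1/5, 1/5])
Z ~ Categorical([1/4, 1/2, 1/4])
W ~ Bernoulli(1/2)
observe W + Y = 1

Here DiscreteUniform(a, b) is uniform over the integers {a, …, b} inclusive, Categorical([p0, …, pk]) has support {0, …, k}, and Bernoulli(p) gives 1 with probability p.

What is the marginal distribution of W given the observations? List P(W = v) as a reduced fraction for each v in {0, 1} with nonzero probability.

Enumerate traces; 24 have nonzero weight after conditioning:
  (X=2, Y=0, Z=0, W=1) weight 1/160
  (X=2, Y=0, Z=1, W=1) weight 1/80
  (X=2, Y=0, Z=2, W=1) weight 1/160
  (X=2, Y=1, Z=0, W=0) weight 1/80
  (X=2, Y=1, Z=1, W=0) weight 1/40
  (X=2, Y=1, Z=2, W=0) weight 1/80
  (X=3, Y=0, Z=0, W=1) weight 1/160
  (X=3, Y=0, Z=1, W=1) weight 1/80
  … 16 more
Group by W:
  weight(W=0) = 29/160
  weight(W=1) = 17/160
Total weight = 29/160 + 17/160 = 23/80
P(W=0 | obs) = 29/160 / 23/80 = 29/46
P(W=1 | obs) = 17/160 / 23/80 = 17/46

P(W=0) = 29/46, P(W=1) = 17/46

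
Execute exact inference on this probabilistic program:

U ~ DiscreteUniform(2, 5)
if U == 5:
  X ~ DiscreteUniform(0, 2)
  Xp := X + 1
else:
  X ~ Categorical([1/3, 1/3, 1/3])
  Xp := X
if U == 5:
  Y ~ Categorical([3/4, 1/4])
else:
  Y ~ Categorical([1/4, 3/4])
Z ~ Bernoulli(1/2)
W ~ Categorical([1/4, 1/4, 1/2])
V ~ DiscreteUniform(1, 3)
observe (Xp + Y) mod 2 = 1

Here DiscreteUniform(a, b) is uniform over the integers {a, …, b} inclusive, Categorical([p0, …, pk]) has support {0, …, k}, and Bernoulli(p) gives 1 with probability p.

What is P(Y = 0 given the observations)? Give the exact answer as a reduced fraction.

Enumerate traces; 216 have nonzero weight after conditioning:
  (U=2, X=0, Y=1, Z=0, W=0, V=1) weight 1/384
  (U=2, X=0, Y=1, Z=0, W=0, V=2) weight 1/384
  (U=2, X=0, Y=1, Z=0, W=0, V=3) weight 1/384
  (U=2, X=0, Y=1, Z=0, W=1, V=1) weight 1/384
  (U=2, X=0, Y=1, Z=0, W=1, V=2) weight 1/384
  (U=2, X=0, Y=1, Z=0, W=1, V=3) weight 1/384
  (U=2, X=0, Y=1, Z=0, W=2, V=1) weight 1/192
  (U=2, X=0, Y=1, Z=0, W=2, V=2) weight 1/192
  (U=2, X=1, Y=0, Z=0, W=0, V=1) weight 1/1152
  … 207 more
Group by Y:
  weight(Y=0) = 3/16
  weight(Y=1) = 19/48
Total weight = 3/16 + 19/48 = 7/12
P(Y=0 | obs) = 3/16 / 7/12 = 9/28
P(Y=1 | obs) = 19/48 / 7/12 = 19/28

P(Y = 0 | obs) = 9/28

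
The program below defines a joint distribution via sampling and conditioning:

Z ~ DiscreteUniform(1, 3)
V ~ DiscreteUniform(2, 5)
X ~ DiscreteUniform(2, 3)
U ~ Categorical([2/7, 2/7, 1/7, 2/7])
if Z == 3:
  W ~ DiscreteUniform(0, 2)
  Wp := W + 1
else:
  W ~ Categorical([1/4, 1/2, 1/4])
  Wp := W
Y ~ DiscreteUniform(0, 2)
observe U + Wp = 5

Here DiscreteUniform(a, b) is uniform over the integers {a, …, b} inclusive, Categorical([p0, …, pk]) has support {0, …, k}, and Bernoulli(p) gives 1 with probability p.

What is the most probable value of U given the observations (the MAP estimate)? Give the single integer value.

argmax_v P(U = v | obs) = 3

Enumerate traces; 96 have nonzero weight after conditioning:
  (Z=1, V=2, X=2, U=3, W=2, Y=0) weight 1/1008
  (Z=1, V=2, X=2, U=3, W=2, Y=1) weight 1/1008
  (Z=1, V=2, X=2, U=3, W=2, Y=2) weight 1/1008
  (Z=1, V=2, X=3, U=3, W=2, Y=0) weight 1/1008
  (Z=1, V=2, X=3, U=3, W=2, Y=1) weight 1/1008
  (Z=1, V=2, X=3, U=3, W=2, Y=2) weight 1/1008
  (Z=1, V=3, X=2, U=3, W=2, Y=0) weight 1/1008
  (Z=1, V=3, X=2, U=3, W=2, Y=1) weight 1/1008
  (Z=3, V=2, X=2, U=2, W=2, Y=0) weight 1/1512
  … 87 more
Group by U:
  weight(U=2) = 1/63
  weight(U=3) = 5/63
Total weight = 1/63 + 5/63 = 2/21
P(U=2 | obs) = 1/63 / 2/21 = 1/6
P(U=3 | obs) = 5/63 / 2/21 = 5/6
argmax = 3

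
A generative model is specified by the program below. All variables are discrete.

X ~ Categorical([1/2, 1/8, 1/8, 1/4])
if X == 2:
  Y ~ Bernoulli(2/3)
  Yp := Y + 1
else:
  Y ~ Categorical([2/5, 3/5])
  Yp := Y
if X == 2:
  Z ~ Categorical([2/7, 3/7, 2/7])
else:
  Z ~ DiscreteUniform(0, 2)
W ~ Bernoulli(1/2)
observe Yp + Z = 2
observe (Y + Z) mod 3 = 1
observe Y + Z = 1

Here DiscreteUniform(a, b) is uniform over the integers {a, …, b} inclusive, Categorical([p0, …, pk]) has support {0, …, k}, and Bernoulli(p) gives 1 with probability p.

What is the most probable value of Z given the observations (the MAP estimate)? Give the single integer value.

Enumerate traces; 4 have nonzero weight after conditioning:
  (X=2, Y=0, Z=1, W=0) weight 1/112
  (X=2, Y=0, Z=1, W=1) weight 1/112
  (X=2, Y=1, Z=0, W=0) weight 1/84
  (X=2, Y=1, Z=0, W=1) weight 1/84
Group by Z:
  weight(Z=0) = 1/42
  weight(Z=1) = 1/56
Total weight = 1/42 + 1/56 = 1/24
P(Z=0 | obs) = 1/42 / 1/24 = 4/7
P(Z=1 | obs) = 1/56 / 1/24 = 3/7
argmax = 0

argmax_v P(Z = v | obs) = 0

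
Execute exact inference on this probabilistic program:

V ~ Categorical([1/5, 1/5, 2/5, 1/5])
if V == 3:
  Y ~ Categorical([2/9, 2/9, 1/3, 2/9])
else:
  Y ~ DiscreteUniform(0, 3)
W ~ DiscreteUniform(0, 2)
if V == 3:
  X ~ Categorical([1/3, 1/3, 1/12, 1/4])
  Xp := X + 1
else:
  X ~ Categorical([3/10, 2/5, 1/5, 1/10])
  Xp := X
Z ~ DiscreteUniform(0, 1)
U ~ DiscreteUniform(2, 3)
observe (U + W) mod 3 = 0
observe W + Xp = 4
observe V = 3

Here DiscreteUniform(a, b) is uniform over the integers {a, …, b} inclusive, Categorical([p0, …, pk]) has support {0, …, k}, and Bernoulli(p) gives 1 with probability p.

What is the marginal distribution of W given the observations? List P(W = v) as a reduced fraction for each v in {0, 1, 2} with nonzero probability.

P(W=0) = 3/4, P(W=1) = 1/4

Enumerate traces; 16 have nonzero weight after conditioning:
  (V=3, Y=0, W=0, X=3, Z=0, U=3) weight 1/1080
  (V=3, Y=0, W=0, X=3, Z=1, U=3) weight 1/1080
  (V=3, Y=0, W=1, X=2, Z=0, U=2) weight 1/3240
  (V=3, Y=0, W=1, X=2, Z=1, U=2) weight 1/3240
  (V=3, Y=1, W=0, X=3, Z=0, U=3) weight 1/1080
  (V=3, Y=1, W=0, X=3, Z=1, U=3) weight 1/1080
  (V=3, Y=1, W=1, X=2, Z=0, U=2) weight 1/3240
  (V=3, Y=1, W=1, X=2, Z=1, U=2) weight 1/3240
  … 8 more
Group by W:
  weight(W=0) = 1/120
  weight(W=1) = 1/360
Total weight = 1/120 + 1/360 = 1/90
P(W=0 | obs) = 1/120 / 1/90 = 3/4
P(W=1 | obs) = 1/360 / 1/90 = 1/4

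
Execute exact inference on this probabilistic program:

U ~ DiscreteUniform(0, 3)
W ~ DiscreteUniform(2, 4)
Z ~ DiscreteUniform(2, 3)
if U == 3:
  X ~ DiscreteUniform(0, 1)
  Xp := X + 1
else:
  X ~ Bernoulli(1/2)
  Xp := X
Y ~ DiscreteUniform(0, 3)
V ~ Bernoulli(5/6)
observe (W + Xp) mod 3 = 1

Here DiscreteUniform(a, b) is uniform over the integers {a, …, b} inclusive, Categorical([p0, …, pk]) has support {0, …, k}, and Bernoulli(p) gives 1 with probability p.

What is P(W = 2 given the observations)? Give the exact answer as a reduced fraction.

Enumerate traces; 128 have nonzero weight after conditioning:
  (U=0, W=3, Z=2, X=1, Y=0, V=0) weight 1/1152
  (U=0, W=3, Z=2, X=1, Y=0, V=1) weight 5/1152
  (U=0, W=3, Z=2, X=1, Y=1, V=0) weight 1/1152
  (U=0, W=3, Z=2, X=1, Y=1, V=1) weight 5/1152
  (U=0, W=3, Z=2, X=1, Y=2, V=0) weight 1/1152
  (U=0, W=3, Z=2, X=1, Y=2, V=1) weight 5/1152
  (U=0, W=3, Z=2, X=1, Y=3, V=0) weight 1/1152
  (U=0, W=3, Z=2, X=1, Y=3, V=1) weight 5/1152
  (U=0, W=4, Z=2, X=0, Y=0, V=0) weight 1/1152
  (U=3, W=2, Z=2, X=1, Y=0, V=0) weight 1/1152
  … 118 more
Group by W:
  weight(W=2) = 1/24
  weight(W=3) = 1/6
  weight(W=4) = 1/8
Total weight = 1/24 + 1/6 + 1/8 = 1/3
P(W=2 | obs) = 1/24 / 1/3 = 1/8
P(W=3 | obs) = 1/6 / 1/3 = 1/2
P(W=4 | obs) = 1/8 / 1/3 = 3/8

P(W = 2 | obs) = 1/8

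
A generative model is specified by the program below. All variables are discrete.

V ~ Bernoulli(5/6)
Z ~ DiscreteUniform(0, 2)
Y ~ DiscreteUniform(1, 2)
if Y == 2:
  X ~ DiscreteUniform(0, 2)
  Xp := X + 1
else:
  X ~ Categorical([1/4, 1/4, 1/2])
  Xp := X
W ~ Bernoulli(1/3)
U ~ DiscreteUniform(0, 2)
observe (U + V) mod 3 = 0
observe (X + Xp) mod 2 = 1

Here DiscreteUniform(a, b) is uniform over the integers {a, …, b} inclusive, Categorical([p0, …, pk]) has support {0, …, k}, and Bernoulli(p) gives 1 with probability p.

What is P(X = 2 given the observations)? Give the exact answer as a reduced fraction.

P(X = 2 | obs) = 1/3

Enumerate traces; 36 have nonzero weight after conditioning:
  (V=0, Z=0, Y=2, X=0, W=0, U=0) weight 1/486
  (V=0, Z=0, Y=2, X=0, W=1, U=0) weight 1/972
  (V=0, Z=0, Y=2, X=1, W=0, U=0) weight 1/486
  (V=0, Z=0, Y=2, X=1, W=1, U=0) weight 1/972
  (V=0, Z=0, Y=2, X=2, W=0, U=0) weight 1/486
  (V=0, Z=0, Y=2, X=2, W=1, U=0) weight 1/972
  (V=0, Z=1, Y=2, X=0, W=0, U=0) weight 1/486
  (V=0, Z=1, Y=2, X=0, W=1, U=0) weight 1/972
  … 28 more
Group by X:
  weight(X=0) = 1/18
  weight(X=1) = 1/18
  weight(X=2) = 1/18
Total weight = 1/18 + 1/18 + 1/18 = 1/6
P(X=0 | obs) = 1/18 / 1/6 = 1/3
P(X=1 | obs) = 1/18 / 1/6 = 1/3
P(X=2 | obs) = 1/18 / 1/6 = 1/3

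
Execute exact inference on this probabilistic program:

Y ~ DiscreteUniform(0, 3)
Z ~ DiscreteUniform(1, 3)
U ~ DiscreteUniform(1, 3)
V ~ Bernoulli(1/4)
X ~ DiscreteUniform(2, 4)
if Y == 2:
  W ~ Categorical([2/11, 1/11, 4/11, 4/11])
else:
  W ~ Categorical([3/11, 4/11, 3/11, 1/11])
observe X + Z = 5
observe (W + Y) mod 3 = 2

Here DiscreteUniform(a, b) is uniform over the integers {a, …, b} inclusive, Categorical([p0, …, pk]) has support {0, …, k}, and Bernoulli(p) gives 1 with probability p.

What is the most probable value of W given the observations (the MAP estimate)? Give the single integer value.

Enumerate traces; 90 have nonzero weight after conditioning:
  (Y=0, Z=1, U=1, V=0, X=4, W=2) weight 1/528
  (Y=0, Z=1, U=1, V=1, X=4, W=2) weight 1/1584
  (Y=0, Z=1, U=2, V=0, X=4, W=2) weight 1/528
  (Y=0, Z=1, U=2, V=1, X=4, W=2) weight 1/1584
  (Y=0, Z=1, U=3, V=0, X=4, W=2) weight 1/528
  (Y=0, Z=1, U=3, V=1, X=4, W=2) weight 1/1584
  (Y=0, Z=2, U=1, V=0, X=3, W=2) weight 1/528
  (Y=0, Z=2, U=1, V=1, X=3, W=2) weight 1/1584
  (Y=1, Z=1, U=1, V=0, X=4, W=1) weight 1/396
  (Y=2, Z=1, U=1, V=0, X=4, W=0) weight 1/792
  … 80 more
Group by W:
  weight(W=0) = 1/66
  weight(W=1) = 1/33
  weight(W=2) = 1/22
  weight(W=3) = 1/33
Total weight = 1/66 + 1/33 + 1/22 + 1/33 = 4/33
P(W=0 | obs) = 1/66 / 4/33 = 1/8
P(W=1 | obs) = 1/33 / 4/33 = 1/4
P(W=2 | obs) = 1/22 / 4/33 = 3/8
P(W=3 | obs) = 1/33 / 4/33 = 1/4
argmax = 2

argmax_v P(W = v | obs) = 2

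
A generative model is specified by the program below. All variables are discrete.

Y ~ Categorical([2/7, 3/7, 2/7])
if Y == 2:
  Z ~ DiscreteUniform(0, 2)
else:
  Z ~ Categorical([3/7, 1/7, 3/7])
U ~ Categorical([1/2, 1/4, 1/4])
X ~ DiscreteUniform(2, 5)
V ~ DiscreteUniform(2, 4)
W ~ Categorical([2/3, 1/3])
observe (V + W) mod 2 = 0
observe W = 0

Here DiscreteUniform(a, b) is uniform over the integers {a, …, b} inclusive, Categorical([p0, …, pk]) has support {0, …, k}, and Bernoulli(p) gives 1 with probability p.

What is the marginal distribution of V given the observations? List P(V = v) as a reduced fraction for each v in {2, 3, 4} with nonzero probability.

Enumerate traces; 216 have nonzero weight after conditioning:
  (Y=0, Z=0, U=0, X=2, V=2, W=0) weight 1/294
  (Y=0, Z=0, U=0, X=2, V=4, W=0) weight 1/294
  (Y=0, Z=0, U=0, X=3, V=2, W=0) weight 1/294
  (Y=0, Z=0, U=0, X=3, V=4, W=0) weight 1/294
  (Y=0, Z=0, U=0, X=4, V=2, W=0) weight 1/294
  (Y=0, Z=0, U=0, X=4, V=4, W=0) weight 1/294
  (Y=0, Z=0, U=0, X=5, V=2, W=0) weight 1/294
  (Y=0, Z=0, U=0, X=5, V=4, W=0) weight 1/294
  … 208 more
Group by V:
  weight(V=2) = 2/9
  weight(V=4) = 2/9
Total weight = 2/9 + 2/9 = 4/9
P(V=2 | obs) = 2/9 / 4/9 = 1/2
P(V=4 | obs) = 2/9 / 4/9 = 1/2

P(V=2) = 1/2, P(V=4) = 1/2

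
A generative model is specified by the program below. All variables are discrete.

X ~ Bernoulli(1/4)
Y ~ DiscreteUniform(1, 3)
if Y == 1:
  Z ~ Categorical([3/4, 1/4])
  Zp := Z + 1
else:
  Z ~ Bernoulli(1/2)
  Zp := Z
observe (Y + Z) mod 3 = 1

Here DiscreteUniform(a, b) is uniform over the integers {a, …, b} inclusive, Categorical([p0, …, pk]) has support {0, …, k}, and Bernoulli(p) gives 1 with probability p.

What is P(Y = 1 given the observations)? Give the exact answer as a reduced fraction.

P(Y = 1 | obs) = 3/5

Enumerate traces; 4 have nonzero weight after conditioning:
  (X=0, Y=1, Z=0) weight 3/16
  (X=0, Y=3, Z=1) weight 1/8
  (X=1, Y=1, Z=0) weight 1/16
  (X=1, Y=3, Z=1) weight 1/24
Group by Y:
  weight(Y=1) = 1/4
  weight(Y=3) = 1/6
Total weight = 1/4 + 1/6 = 5/12
P(Y=1 | obs) = 1/4 / 5/12 = 3/5
P(Y=3 | obs) = 1/6 / 5/12 = 2/5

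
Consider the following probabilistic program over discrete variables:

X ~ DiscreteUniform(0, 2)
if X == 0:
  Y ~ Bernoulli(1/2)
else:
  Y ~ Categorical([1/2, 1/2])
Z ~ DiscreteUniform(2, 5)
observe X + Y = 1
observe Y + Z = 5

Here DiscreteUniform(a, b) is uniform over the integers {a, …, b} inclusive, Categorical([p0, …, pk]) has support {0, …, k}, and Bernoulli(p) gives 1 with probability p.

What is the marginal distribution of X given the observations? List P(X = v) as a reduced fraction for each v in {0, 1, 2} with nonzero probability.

P(X=0) = 1/2, P(X=1) = 1/2

Enumerate traces; 2 have nonzero weight after conditioning:
  (X=0, Y=1, Z=4) weight 1/24
  (X=1, Y=0, Z=5) weight 1/24
Group by X:
  weight(X=0) = 1/24
  weight(X=1) = 1/24
Total weight = 1/24 + 1/24 = 1/12
P(X=0 | obs) = 1/24 / 1/12 = 1/2
P(X=1 | obs) = 1/24 / 1/12 = 1/2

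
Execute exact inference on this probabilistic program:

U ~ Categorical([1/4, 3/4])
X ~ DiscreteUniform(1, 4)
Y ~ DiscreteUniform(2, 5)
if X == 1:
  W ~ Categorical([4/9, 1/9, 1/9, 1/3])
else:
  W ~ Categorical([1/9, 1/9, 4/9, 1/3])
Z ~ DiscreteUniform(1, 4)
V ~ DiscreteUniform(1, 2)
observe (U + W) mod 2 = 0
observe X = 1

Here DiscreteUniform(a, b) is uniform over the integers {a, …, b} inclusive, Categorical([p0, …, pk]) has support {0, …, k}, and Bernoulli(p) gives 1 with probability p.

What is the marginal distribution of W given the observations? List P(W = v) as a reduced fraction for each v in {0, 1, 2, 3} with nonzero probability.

Enumerate traces; 128 have nonzero weight after conditioning:
  (U=0, X=1, Y=2, W=0, Z=1, V=1) weight 1/1152
  (U=0, X=1, Y=2, W=0, Z=1, V=2) weight 1/1152
  (U=0, X=1, Y=2, W=0, Z=2, V=1) weight 1/1152
  (U=0, X=1, Y=2, W=0, Z=2, V=2) weight 1/1152
  (U=0, X=1, Y=2, W=0, Z=3, V=1) weight 1/1152
  (U=0, X=1, Y=2, W=0, Z=3, V=2) weight 1/1152
  (U=0, X=1, Y=2, W=0, Z=4, V=1) weight 1/1152
  (U=0, X=1, Y=2, W=0, Z=4, V=2) weight 1/1152
  (U=0, X=1, Y=2, W=2, Z=1, V=1) weight 1/4608
  (U=1, X=1, Y=2, W=1, Z=1, V=1) weight 1/1536
  … 118 more
Group by W:
  weight(W=0) = 1/36
  weight(W=1) = 1/48
  weight(W=2) = 1/144
  weight(W=3) = 1/16
Total weight = 1/36 + 1/48 + 1/144 + 1/16 = 17/144
P(W=0 | obs) = 1/36 / 17/144 = 4/17
P(W=1 | obs) = 1/48 / 17/144 = 3/17
P(W=2 | obs) = 1/144 / 17/144 = 1/17
P(W=3 | obs) = 1/16 / 17/144 = 9/17

P(W=0) = 4/17, P(W=1) = 3/17, P(W=2) = 1/17, P(W=3) = 9/17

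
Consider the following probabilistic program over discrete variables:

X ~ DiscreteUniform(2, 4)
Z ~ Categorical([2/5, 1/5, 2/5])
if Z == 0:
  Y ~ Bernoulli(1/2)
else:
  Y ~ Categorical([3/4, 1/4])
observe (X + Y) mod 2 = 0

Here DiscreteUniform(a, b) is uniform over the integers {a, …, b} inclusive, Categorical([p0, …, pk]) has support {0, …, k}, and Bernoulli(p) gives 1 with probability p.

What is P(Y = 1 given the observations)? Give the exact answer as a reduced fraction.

Enumerate traces; 9 have nonzero weight after conditioning:
  (X=2, Z=0, Y=0) weight 1/15
  (X=2, Z=1, Y=0) weight 1/20
  (X=2, Z=2, Y=0) weight 1/10
  (X=3, Z=0, Y=1) weight 1/15
  (X=3, Z=1, Y=1) weight 1/60
  (X=3, Z=2, Y=1) weight 1/30
  (X=4, Z=0, Y=0) weight 1/15
  (X=4, Z=1, Y=0) weight 1/20
  … 1 more
Group by Y:
  weight(Y=0) = 13/30
  weight(Y=1) = 7/60
Total weight = 13/30 + 7/60 = 11/20
P(Y=0 | obs) = 13/30 / 11/20 = 26/33
P(Y=1 | obs) = 7/60 / 11/20 = 7/33

P(Y = 1 | obs) = 7/33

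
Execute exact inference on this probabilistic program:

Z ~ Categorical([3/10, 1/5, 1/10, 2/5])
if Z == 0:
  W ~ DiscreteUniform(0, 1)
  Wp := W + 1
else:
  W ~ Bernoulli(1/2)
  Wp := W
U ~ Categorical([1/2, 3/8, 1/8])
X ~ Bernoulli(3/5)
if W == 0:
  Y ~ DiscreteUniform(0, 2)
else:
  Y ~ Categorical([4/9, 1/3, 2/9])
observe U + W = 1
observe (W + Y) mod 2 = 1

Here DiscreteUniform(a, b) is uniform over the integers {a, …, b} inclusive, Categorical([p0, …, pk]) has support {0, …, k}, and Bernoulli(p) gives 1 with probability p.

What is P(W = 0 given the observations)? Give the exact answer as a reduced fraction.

P(W = 0 | obs) = 3/11

Enumerate traces; 24 have nonzero weight after conditioning:
  (Z=0, W=0, U=1, X=0, Y=1) weight 3/400
  (Z=0, W=0, U=1, X=1, Y=1) weight 9/800
  (Z=0, W=1, U=0, X=0, Y=0) weight 1/75
  (Z=0, W=1, U=0, X=0, Y=2) weight 1/150
  (Z=0, W=1, U=0, X=1, Y=0) weight 1/50
  (Z=0, W=1, U=0, X=1, Y=2) weight 1/100
  (Z=1, W=0, U=1, X=0, Y=1) weight 1/200
  (Z=1, W=0, U=1, X=1, Y=1) weight 3/400
  … 16 more
Group by W:
  weight(W=0) = 1/16
  weight(W=1) = 1/6
Total weight = 1/16 + 1/6 = 11/48
P(W=0 | obs) = 1/16 / 11/48 = 3/11
P(W=1 | obs) = 1/6 / 11/48 = 8/11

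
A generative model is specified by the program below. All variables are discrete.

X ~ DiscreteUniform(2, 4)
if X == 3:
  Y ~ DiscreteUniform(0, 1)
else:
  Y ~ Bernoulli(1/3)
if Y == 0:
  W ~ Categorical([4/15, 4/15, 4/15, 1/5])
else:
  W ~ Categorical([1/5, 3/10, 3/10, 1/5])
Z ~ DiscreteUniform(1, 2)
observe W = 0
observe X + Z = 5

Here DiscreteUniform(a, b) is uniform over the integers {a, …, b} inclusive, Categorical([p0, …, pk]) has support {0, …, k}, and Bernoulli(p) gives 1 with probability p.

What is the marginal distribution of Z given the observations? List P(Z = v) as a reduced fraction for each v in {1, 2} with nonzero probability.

P(Z=1) = 22/43, P(Z=2) = 21/43

Enumerate traces; 4 have nonzero weight after conditioning:
  (X=3, Y=0, W=0, Z=2) weight 1/45
  (X=3, Y=1, W=0, Z=2) weight 1/60
  (X=4, Y=0, W=0, Z=1) weight 4/135
  (X=4, Y=1, W=0, Z=1) weight 1/90
Group by Z:
  weight(Z=1) = 11/270
  weight(Z=2) = 7/180
Total weight = 11/270 + 7/180 = 43/540
P(Z=1 | obs) = 11/270 / 43/540 = 22/43
P(Z=2 | obs) = 7/180 / 43/540 = 21/43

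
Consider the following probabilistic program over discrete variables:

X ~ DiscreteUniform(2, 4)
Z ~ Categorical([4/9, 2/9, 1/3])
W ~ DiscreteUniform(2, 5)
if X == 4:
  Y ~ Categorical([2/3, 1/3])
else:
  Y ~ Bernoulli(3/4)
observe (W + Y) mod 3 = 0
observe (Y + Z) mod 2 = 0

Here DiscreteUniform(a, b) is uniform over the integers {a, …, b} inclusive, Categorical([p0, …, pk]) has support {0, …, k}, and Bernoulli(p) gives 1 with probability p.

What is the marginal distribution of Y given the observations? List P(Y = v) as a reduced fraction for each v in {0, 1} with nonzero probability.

P(Y=0) = 49/93, P(Y=1) = 44/93

Enumerate traces; 12 have nonzero weight after conditioning:
  (X=2, Z=0, W=3, Y=0) weight 1/108
  (X=2, Z=1, W=2, Y=1) weight 1/72
  (X=2, Z=1, W=5, Y=1) weight 1/72
  (X=2, Z=2, W=3, Y=0) weight 1/144
  (X=3, Z=0, W=3, Y=0) weight 1/108
  (X=3, Z=1, W=2, Y=1) weight 1/72
  (X=3, Z=1, W=5, Y=1) weight 1/72
  (X=3, Z=2, W=3, Y=0) weight 1/144
  … 4 more
Group by Y:
  weight(Y=0) = 49/648
  weight(Y=1) = 11/162
Total weight = 49/648 + 11/162 = 31/216
P(Y=0 | obs) = 49/648 / 31/216 = 49/93
P(Y=1 | obs) = 11/162 / 31/216 = 44/93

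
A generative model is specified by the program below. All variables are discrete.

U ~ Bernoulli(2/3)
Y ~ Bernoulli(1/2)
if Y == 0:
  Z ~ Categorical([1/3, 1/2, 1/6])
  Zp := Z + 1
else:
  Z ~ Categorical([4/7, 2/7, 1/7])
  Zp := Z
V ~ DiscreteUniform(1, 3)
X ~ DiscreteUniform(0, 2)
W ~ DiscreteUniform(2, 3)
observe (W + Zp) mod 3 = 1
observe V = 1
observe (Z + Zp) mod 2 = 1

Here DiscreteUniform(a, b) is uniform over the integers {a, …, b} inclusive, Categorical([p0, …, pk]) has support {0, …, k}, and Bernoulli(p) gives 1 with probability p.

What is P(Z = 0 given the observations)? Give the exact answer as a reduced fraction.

Enumerate traces; 12 have nonzero weight after conditioning:
  (U=0, Y=0, Z=0, V=1, X=0, W=3) weight 1/324
  (U=0, Y=0, Z=0, V=1, X=1, W=3) weight 1/324
  (U=0, Y=0, Z=0, V=1, X=2, W=3) weight 1/324
  (U=0, Y=0, Z=1, V=1, X=0, W=2) weight 1/216
  (U=0, Y=0, Z=1, V=1, X=1, W=2) weight 1/216
  (U=0, Y=0, Z=1, V=1, X=2, W=2) weight 1/216
  (U=1, Y=0, Z=0, V=1, X=0, W=3) weight 1/162
  (U=1, Y=0, Z=0, V=1, X=1, W=3) weight 1/162
  … 4 more
Group by Z:
  weight(Z=0) = 1/36
  weight(Z=1) = 1/24
Total weight = 1/36 + 1/24 = 5/72
P(Z=0 | obs) = 1/36 / 5/72 = 2/5
P(Z=1 | obs) = 1/24 / 5/72 = 3/5

P(Z = 0 | obs) = 2/5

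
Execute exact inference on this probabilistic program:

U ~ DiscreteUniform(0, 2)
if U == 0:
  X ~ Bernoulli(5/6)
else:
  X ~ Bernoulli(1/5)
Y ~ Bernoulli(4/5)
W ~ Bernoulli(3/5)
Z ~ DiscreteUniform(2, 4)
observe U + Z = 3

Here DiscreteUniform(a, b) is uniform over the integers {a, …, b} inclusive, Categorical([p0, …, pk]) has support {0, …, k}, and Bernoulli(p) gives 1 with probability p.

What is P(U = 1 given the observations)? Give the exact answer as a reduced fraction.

Enumerate traces; 16 have nonzero weight after conditioning:
  (U=0, X=0, Y=0, W=0, Z=3) weight 1/675
  (U=0, X=0, Y=0, W=1, Z=3) weight 1/450
  (U=0, X=0, Y=1, W=0, Z=3) weight 4/675
  (U=0, X=0, Y=1, W=1, Z=3) weight 2/225
  (U=0, X=1, Y=0, W=0, Z=3) weight 1/135
  (U=0, X=1, Y=0, W=1, Z=3) weight 1/90
  (U=0, X=1, Y=1, W=0, Z=3) weight 4/135
  (U=0, X=1, Y=1, W=1, Z=3) weight 2/45
  (U=1, X=0, Y=0, W=0, Z=2) weight 8/1125
  … 7 more
Group by U:
  weight(U=0) = 1/9
  weight(U=1) = 1/9
Total weight = 1/9 + 1/9 = 2/9
P(U=0 | obs) = 1/9 / 2/9 = 1/2
P(U=1 | obs) = 1/9 / 2/9 = 1/2

P(U = 1 | obs) = 1/2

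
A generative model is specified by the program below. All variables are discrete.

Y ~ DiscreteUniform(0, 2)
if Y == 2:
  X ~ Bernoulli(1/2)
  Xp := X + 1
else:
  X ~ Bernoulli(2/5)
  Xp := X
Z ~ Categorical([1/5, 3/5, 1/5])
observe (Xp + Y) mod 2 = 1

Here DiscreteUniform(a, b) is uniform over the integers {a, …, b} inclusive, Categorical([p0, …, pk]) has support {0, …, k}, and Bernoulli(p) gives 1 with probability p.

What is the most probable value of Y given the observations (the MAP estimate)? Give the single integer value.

argmax_v P(Y = v | obs) = 1

Enumerate traces; 9 have nonzero weight after conditioning:
  (Y=0, X=1, Z=0) weight 2/75
  (Y=0, X=1, Z=1) weight 2/25
  (Y=0, X=1, Z=2) weight 2/75
  (Y=1, X=0, Z=0) weight 1/25
  (Y=1, X=0, Z=1) weight 3/25
  (Y=1, X=0, Z=2) weight 1/25
  (Y=2, X=0, Z=0) weight 1/30
  (Y=2, X=0, Z=1) weight 1/10
  … 1 more
Group by Y:
  weight(Y=0) = 2/15
  weight(Y=1) = 1/5
  weight(Y=2) = 1/6
Total weight = 2/15 + 1/5 + 1/6 = 1/2
P(Y=0 | obs) = 2/15 / 1/2 = 4/15
P(Y=1 | obs) = 1/5 / 1/2 = 2/5
P(Y=2 | obs) = 1/6 / 1/2 = 1/3
argmax = 1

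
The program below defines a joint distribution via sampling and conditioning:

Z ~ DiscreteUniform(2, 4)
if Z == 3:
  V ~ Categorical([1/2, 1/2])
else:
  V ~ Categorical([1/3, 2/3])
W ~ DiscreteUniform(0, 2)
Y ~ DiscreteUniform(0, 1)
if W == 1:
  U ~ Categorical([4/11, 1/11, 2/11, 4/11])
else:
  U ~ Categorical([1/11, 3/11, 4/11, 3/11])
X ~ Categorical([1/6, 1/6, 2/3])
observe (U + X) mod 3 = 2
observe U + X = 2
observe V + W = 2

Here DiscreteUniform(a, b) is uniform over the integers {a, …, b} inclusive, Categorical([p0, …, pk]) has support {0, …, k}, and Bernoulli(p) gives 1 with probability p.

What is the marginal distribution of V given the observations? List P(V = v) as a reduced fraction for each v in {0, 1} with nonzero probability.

Enumerate traces; 36 have nonzero weight after conditioning:
  (Z=2, V=0, W=2, Y=0, U=0, X=2) weight 1/891
  (Z=2, V=0, W=2, Y=0, U=1, X=1) weight 1/1188
  (Z=2, V=0, W=2, Y=0, U=2, X=0) weight 1/891
  (Z=2, V=0, W=2, Y=1, U=0, X=2) weight 1/891
  (Z=2, V=0, W=2, Y=1, U=1, X=1) weight 1/1188
  (Z=2, V=0, W=2, Y=1, U=2, X=0) weight 1/891
  (Z=2, V=1, W=1, Y=0, U=0, X=2) weight 8/891
  (Z=2, V=1, W=1, Y=0, U=1, X=1) weight 1/1782
  … 28 more
Group by V:
  weight(V=0) = 7/324
  weight(V=1) = 19/324
Total weight = 7/324 + 19/324 = 13/162
P(V=0 | obs) = 7/324 / 13/162 = 7/26
P(V=1 | obs) = 19/324 / 13/162 = 19/26

P(V=0) = 7/26, P(V=1) = 19/26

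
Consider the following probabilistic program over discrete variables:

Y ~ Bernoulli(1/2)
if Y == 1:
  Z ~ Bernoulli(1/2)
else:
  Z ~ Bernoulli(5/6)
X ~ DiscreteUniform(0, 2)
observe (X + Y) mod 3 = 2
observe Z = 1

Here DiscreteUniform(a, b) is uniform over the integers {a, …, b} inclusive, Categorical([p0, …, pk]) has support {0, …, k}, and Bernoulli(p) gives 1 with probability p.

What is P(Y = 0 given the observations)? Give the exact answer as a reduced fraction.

Enumerate traces; 2 have nonzero weight after conditioning:
  (Y=0, Z=1, X=2) weight 5/36
  (Y=1, Z=1, X=1) weight 1/12
Group by Y:
  weight(Y=0) = 5/36
  weight(Y=1) = 1/12
Total weight = 5/36 + 1/12 = 2/9
P(Y=0 | obs) = 5/36 / 2/9 = 5/8
P(Y=1 | obs) = 1/12 / 2/9 = 3/8

P(Y = 0 | obs) = 5/8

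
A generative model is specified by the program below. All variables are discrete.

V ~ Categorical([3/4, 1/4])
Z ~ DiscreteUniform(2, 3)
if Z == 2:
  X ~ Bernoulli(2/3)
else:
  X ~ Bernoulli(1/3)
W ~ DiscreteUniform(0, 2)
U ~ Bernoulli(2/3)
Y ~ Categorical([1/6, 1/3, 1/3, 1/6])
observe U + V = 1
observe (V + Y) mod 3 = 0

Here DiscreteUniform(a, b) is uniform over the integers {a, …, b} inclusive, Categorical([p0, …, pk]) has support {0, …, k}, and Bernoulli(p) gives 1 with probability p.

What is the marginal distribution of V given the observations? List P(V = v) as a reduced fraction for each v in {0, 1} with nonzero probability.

P(V=0) = 6/7, P(V=1) = 1/7

Enumerate traces; 36 have nonzero weight after conditioning:
  (V=0, Z=2, X=0, W=0, U=1, Y=0) weight 1/216
  (V=0, Z=2, X=0, W=0, U=1, Y=3) weight 1/216
  (V=0, Z=2, X=0, W=1, U=1, Y=0) weight 1/216
  (V=0, Z=2, X=0, W=1, U=1, Y=3) weight 1/216
  (V=0, Z=2, X=0, W=2, U=1, Y=0) weight 1/216
  (V=0, Z=2, X=0, W=2, U=1, Y=3) weight 1/216
  (V=0, Z=2, X=1, W=0, U=1, Y=0) weight 1/108
  (V=0, Z=2, X=1, W=0, U=1, Y=3) weight 1/108
  (V=1, Z=2, X=0, W=0, U=0, Y=2) weight 1/648
  … 27 more
Group by V:
  weight(V=0) = 1/6
  weight(V=1) = 1/36
Total weight = 1/6 + 1/36 = 7/36
P(V=0 | obs) = 1/6 / 7/36 = 6/7
P(V=1 | obs) = 1/36 / 7/36 = 1/7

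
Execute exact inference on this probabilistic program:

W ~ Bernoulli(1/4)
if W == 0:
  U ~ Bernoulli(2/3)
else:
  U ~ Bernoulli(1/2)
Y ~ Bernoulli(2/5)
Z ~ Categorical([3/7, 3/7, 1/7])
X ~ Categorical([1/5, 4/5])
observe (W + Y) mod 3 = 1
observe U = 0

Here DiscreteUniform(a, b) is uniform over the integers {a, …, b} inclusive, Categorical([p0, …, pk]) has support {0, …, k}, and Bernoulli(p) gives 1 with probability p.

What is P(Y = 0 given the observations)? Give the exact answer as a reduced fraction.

Enumerate traces; 12 have nonzero weight after conditioning:
  (W=0, U=0, Y=1, Z=0, X=0) weight 3/350
  (W=0, U=0, Y=1, Z=0, X=1) weight 6/175
  (W=0, U=0, Y=1, Z=1, X=0) weight 3/350
  (W=0, U=0, Y=1, Z=1, X=1) weight 6/175
  (W=0, U=0, Y=1, Z=2, X=0) weight 1/350
  (W=0, U=0, Y=1, Z=2, X=1) weight 2/175
  (W=1, U=0, Y=0, Z=0, X=0) weight 9/1400
  (W=1, U=0, Y=0, Z=0, X=1) weight 9/350
  … 4 more
Group by Y:
  weight(Y=0) = 3/40
  weight(Y=1) = 1/10
Total weight = 3/40 + 1/10 = 7/40
P(Y=0 | obs) = 3/40 / 7/40 = 3/7
P(Y=1 | obs) = 1/10 / 7/40 = 4/7

P(Y = 0 | obs) = 3/7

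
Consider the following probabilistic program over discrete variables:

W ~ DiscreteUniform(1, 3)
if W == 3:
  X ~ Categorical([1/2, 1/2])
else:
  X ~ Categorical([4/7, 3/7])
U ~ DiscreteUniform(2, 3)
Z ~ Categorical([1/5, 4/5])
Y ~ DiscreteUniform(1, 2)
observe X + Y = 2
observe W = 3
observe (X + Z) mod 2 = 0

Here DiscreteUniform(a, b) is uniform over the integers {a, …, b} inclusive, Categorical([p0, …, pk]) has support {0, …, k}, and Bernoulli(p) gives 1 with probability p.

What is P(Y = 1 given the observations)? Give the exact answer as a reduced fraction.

P(Y = 1 | obs) = 4/5

Enumerate traces; 4 have nonzero weight after conditioning:
  (W=3, X=0, U=2, Z=0, Y=2) weight 1/120
  (W=3, X=0, U=3, Z=0, Y=2) weight 1/120
  (W=3, X=1, U=2, Z=1, Y=1) weight 1/30
  (W=3, X=1, U=3, Z=1, Y=1) weight 1/30
Group by Y:
  weight(Y=1) = 1/15
  weight(Y=2) = 1/60
Total weight = 1/15 + 1/60 = 1/12
P(Y=1 | obs) = 1/15 / 1/12 = 4/5
P(Y=2 | obs) = 1/60 / 1/12 = 1/5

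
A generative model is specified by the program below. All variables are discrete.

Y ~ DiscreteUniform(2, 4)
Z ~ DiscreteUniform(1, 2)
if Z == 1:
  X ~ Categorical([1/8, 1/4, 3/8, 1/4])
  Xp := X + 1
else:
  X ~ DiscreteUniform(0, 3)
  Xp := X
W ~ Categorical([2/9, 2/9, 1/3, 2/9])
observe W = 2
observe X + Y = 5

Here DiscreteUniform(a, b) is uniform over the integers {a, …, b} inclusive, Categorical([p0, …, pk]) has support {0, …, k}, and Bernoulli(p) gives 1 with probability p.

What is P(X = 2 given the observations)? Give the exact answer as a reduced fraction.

P(X = 2 | obs) = 5/13

Enumerate traces; 6 have nonzero weight after conditioning:
  (Y=2, Z=1, X=3, W=2) weight 1/72
  (Y=2, Z=2, X=3, W=2) weight 1/72
  (Y=3, Z=1, X=2, W=2) weight 1/48
  (Y=3, Z=2, X=2, W=2) weight 1/72
  (Y=4, Z=1, X=1, W=2) weight 1/72
  (Y=4, Z=2, X=1, W=2) weight 1/72
Group by X:
  weight(X=1) = 1/36
  weight(X=2) = 5/144
  weight(X=3) = 1/36
Total weight = 1/36 + 5/144 + 1/36 = 13/144
P(X=1 | obs) = 1/36 / 13/144 = 4/13
P(X=2 | obs) = 5/144 / 13/144 = 5/13
P(X=3 | obs) = 1/36 / 13/144 = 4/13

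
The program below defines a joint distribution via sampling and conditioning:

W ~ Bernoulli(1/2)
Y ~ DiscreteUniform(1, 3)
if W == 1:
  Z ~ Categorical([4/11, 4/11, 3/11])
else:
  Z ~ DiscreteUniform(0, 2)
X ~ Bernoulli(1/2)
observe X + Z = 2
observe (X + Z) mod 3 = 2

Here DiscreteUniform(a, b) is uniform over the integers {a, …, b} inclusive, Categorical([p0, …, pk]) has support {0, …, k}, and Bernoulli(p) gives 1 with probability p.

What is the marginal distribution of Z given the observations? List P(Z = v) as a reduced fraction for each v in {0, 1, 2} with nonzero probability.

P(Z=1) = 23/43, P(Z=2) = 20/43

Enumerate traces; 12 have nonzero weight after conditioning:
  (W=0, Y=1, Z=1, X=1) weight 1/36
  (W=0, Y=1, Z=2, X=0) weight 1/36
  (W=0, Y=2, Z=1, X=1) weight 1/36
  (W=0, Y=2, Z=2, X=0) weight 1/36
  (W=0, Y=3, Z=1, X=1) weight 1/36
  (W=0, Y=3, Z=2, X=0) weight 1/36
  (W=1, Y=1, Z=1, X=1) weight 1/33
  (W=1, Y=1, Z=2, X=0) weight 1/44
  … 4 more
Group by Z:
  weight(Z=1) = 23/132
  weight(Z=2) = 5/33
Total weight = 23/132 + 5/33 = 43/132
P(Z=1 | obs) = 23/132 / 43/132 = 23/43
P(Z=2 | obs) = 5/33 / 43/132 = 20/43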